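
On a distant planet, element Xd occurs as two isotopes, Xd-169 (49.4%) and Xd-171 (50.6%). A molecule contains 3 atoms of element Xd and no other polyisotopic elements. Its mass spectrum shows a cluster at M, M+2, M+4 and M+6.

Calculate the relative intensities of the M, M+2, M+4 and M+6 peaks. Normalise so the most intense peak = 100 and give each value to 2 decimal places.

31.77 : 97.63 : 100.00 : 34.14

The 3 Xd atoms are independent, so intensities follow the terms of (0.494 + 0.506)^3.
P(M) = 0.494^3 = 0.120554
P(M+2) = 3 × 0.494^2 × 0.506^1 = 0.370447
P(M+4) = 3 × 0.494^1 × 0.506^2 = 0.379445
P(M+6) = 0.506^3 = 0.129554
The M+4 peak is largest (0.379445); scaling to 100 gives 31.77 : 97.63 : 100.00 : 34.14.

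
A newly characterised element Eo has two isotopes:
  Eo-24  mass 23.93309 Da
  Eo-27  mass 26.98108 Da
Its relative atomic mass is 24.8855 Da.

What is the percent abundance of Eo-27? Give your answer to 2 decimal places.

With x = fraction of Eo-24 (so Eo-27 is 1 − x):
23.93309·x + 26.98108·(1 − x) = 24.8855
(23.93309 − 26.98108)·x = 24.8855 − 26.98108
x = -2.09558 / -3.04799 = 0.68753 → 68.75% Eo-24, 31.25% Eo-27.

31.25%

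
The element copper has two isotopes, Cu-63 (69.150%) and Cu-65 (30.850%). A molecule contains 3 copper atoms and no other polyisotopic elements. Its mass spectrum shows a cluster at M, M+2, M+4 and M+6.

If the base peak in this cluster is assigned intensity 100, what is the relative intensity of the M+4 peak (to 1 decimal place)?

44.6

(0.69150 + 0.30850)^3 gives M 0.3307, M+2 0.4425, M+4 0.1974, M+6 0.0294; the largest is M+2.
P(M+2) = C(3,1) × 0.69150^2 × 0.30850^1 = 3 × 0.47817225 × 0.3085 = 0.442548 (base)
P(M+4) = C(3,2) × 0.69150^1 × 0.30850^2 = 3 × 0.6915 × 0.09517225 = 0.197435
Relative intensity = 0.197435 / 0.442548 × 100 = 44.6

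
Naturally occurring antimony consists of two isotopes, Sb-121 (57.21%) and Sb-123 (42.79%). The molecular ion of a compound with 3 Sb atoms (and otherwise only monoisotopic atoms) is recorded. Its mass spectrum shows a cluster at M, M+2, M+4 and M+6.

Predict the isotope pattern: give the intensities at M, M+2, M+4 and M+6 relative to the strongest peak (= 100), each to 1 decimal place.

Expanding (0.5721 + 0.4279)^3:
P(M) = 0.5721^3 = 0.187247
P(M+2) = 3 × 0.5721^2 × 0.4279^1 = 0.420153
P(M+4) = 3 × 0.5721^1 × 0.4279^2 = 0.314252
P(M+6) = 0.4279^3 = 0.078348
The M+2 peak is largest (0.420153); scaling to 100 gives 44.6 : 100.0 : 74.8 : 18.6.

44.6 : 100.0 : 74.8 : 18.6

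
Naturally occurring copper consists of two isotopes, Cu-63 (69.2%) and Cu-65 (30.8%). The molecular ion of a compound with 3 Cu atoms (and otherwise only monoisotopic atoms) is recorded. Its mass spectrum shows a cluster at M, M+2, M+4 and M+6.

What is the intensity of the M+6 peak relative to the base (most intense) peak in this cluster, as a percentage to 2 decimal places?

6.60%

Term probabilities: M 0.3314, M+2 0.4425, M+4 0.1969, M+6 0.0292. Base peak = M+2.
P(M+2) = C(3,1) × 0.692^2 × 0.308^1 = 3 × 0.478864 × 0.3080 = 0.442470 (base)
P(M+6) = C(3,3) × 0.692^0 × 0.308^3 = 1 × 1.0000 × 0.02921811 = 0.029218
Relative intensity = 0.029218 / 0.442470 × 100 = 6.60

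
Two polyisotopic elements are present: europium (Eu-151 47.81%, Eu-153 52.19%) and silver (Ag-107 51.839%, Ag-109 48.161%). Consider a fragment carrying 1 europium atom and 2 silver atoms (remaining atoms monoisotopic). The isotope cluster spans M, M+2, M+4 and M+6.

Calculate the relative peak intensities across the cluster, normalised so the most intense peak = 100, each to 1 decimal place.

33.9 : 100.0 : 98.0 : 31.9

Europium pattern (n=1): 0.4781 : 0.5219
Silver pattern (n=2): 0.26872819 : 0.49932362 : 0.23194819
Convolve the two distributions (both contribute in 2-u steps):
  M: 0.4781×0.26872819 = 0.128479
  M+2: 0.4781×0.49932362 + 0.5219×0.26872819 = 0.378976
  M+4: 0.4781×0.23194819 + 0.5219×0.49932362 = 0.371491
  M+6: 0.5219×0.23194819 = 0.121054
Scale to base peak (0.378976) = 100: 33.9 : 100.0 : 98.0 : 31.9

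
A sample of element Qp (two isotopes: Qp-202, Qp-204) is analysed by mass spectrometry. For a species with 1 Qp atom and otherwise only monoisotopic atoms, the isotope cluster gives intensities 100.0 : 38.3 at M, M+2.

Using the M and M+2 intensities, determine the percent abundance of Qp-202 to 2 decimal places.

Write p for the Qp-202 fraction. I(M+2)/I(M) = [C(1,1)·p^0·(1−p)] / p^1 = 1·(1−p)/p = 38.3/100.0 = 0.3830
(1−p)/p = 0.3830/1 = 0.3830  ⇒  p = 1/(1 + 0.3830) = 0.7231
Qp-202: 72.31%, Qp-204: 27.69%.

72.31%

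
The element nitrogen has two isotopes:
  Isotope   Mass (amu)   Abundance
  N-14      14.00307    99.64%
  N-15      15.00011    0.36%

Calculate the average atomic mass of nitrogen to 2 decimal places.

14.01 amu

The abundance-weighted mean is 0.9964 × 14.00307 + 0.0036 × 15.00011
= 13.952659 + 0.054000 = 14.006659 amu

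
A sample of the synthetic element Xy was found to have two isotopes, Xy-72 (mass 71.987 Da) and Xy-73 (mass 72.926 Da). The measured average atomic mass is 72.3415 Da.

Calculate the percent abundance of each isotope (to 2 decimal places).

Let x be the fractional abundance of Xy-72; then Xy-73 has abundance 1 − x.
71.987·x + 72.926·(1 − x) = 72.3415
(71.987 − 72.926)·x = 72.3415 − 72.926
x = -0.5845 / -0.939 = 0.62247 → 62.25% Xy-72, 37.75% Xy-73.

Xy-72: 62.25%, Xy-73: 37.75%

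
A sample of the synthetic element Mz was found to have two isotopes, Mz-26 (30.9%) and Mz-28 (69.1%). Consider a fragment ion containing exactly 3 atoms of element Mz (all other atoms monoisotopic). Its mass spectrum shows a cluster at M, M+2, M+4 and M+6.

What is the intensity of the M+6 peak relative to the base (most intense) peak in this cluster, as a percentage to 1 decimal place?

74.5%

Binomial terms of (0.309 + 0.691)^3: M 0.0295, M+2 0.1979, M+4 0.4426, M+6 0.3299 → M+4 is the base peak.
P(M+4) = C(3,2) × 0.309^1 × 0.691^2 = 3 × 0.3090 × 0.477481 = 0.442625 (base)
P(M+6) = C(3,3) × 0.309^0 × 0.691^3 = 1 × 1.0000 × 0.32993937 = 0.329939
Relative intensity = 0.329939 / 0.442625 × 100 = 74.5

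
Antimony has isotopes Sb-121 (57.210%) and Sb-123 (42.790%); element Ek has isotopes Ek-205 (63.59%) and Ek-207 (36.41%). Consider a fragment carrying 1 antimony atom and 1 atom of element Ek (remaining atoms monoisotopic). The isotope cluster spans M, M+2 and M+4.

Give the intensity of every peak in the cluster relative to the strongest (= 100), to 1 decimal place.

Antimony pattern (n=1): 0.5721 : 0.4279
Element Ek pattern (n=1): 0.6359 : 0.3641
Convolve the two distributions (both contribute in 2-u steps):
  M: 0.5721×0.6359 = 0.363798
  M+2: 0.5721×0.3641 + 0.4279×0.6359 = 0.480403
  M+4: 0.4279×0.3641 = 0.155798
Scale to base peak (0.480403) = 100: 75.7 : 100.0 : 32.4

75.7 : 100.0 : 32.4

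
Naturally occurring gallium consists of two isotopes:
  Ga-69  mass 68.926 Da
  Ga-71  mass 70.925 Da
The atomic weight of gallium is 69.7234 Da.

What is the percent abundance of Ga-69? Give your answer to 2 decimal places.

Let x be the fractional abundance of Ga-69; then Ga-71 has abundance 1 − x.
68.926·x + 70.925·(1 − x) = 69.7234
(68.926 − 70.925)·x = 69.7234 − 70.925
x = -1.2016 / -1.999 = 0.60110 → 60.11% Ga-69, 39.89% Ga-71.

60.11%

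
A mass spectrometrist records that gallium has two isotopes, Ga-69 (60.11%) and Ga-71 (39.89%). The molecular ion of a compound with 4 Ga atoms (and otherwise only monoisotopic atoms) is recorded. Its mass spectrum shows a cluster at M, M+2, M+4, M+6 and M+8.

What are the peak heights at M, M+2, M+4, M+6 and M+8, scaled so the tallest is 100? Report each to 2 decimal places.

The 4 Ga atoms are independent, so intensities follow the terms of (0.6011 + 0.3989)^4.
P(M) = 0.6011^4 = 0.130553
P(M+2) = 4 × 0.6011^3 × 0.3989^1 = 0.346549
P(M+4) = 6 × 0.6011^2 × 0.3989^2 = 0.344963
P(M+6) = 4 × 0.6011^1 × 0.3989^3 = 0.152616
P(M+8) = 0.3989^4 = 0.025320
The M+2 peak is largest (0.346549); scaling to 100 gives 37.67 : 100.00 : 99.54 : 44.04 : 7.31.

37.67 : 100.00 : 99.54 : 44.04 : 7.31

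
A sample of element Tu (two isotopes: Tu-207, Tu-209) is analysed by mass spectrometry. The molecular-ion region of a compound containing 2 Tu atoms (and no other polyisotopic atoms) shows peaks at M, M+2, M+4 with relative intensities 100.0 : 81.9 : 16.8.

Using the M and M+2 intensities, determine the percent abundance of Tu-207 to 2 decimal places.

Let p = fractional abundance of Tu-207. I(M+2)/I(M) = [C(2,1)·p^1·(1−p)] / p^2 = 2·(1−p)/p = 81.9/100.0 = 0.8190
(1−p)/p = 0.8190/2 = 0.4095  ⇒  p = 1/(1 + 0.4095) = 0.7095
Tu-207: 70.95%, Tu-209: 29.05%.

70.95%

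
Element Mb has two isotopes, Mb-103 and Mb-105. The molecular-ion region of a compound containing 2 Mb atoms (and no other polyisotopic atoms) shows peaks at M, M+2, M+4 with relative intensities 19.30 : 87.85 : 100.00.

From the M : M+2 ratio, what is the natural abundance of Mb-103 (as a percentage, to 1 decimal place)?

If p is the fraction of Mb that is Mb-103, then I(M+2)/I(M) = [C(2,1)·p^1·(1−p)] / p^2 = 2·(1−p)/p = 87.85/19.30 = 4.5518
(1−p)/p = 4.5518/2 = 2.2759  ⇒  p = 1/(1 + 2.2759) = 0.3053
Mb-103: 30.5%, Mb-105: 69.5%.

30.5%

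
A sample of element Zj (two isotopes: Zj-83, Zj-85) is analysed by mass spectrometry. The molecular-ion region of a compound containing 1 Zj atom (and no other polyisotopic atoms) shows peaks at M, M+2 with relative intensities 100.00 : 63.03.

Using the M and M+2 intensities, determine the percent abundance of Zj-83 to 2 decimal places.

61.34%

If p is the fraction of Zj that is Zj-83, then I(M+2)/I(M) = [C(1,1)·p^0·(1−p)] / p^1 = 1·(1−p)/p = 63.03/100.00 = 0.6303
(1−p)/p = 0.6303/1 = 0.6303  ⇒  p = 1/(1 + 0.6303) = 0.6134
Zj-83: 61.34%, Zj-85: 38.66%.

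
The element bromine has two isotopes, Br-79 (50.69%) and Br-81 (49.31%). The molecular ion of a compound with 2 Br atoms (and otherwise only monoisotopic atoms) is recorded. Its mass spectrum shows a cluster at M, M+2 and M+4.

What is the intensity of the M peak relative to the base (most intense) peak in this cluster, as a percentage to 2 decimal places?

51.40%

Term probabilities: M 0.2569, M+2 0.4999, M+4 0.2431. Base peak = M+2.
P(M+2) = C(2,1) × 0.5069^1 × 0.4931^1 = 2 × 0.5069 × 0.4931 = 0.499905 (base)
P(M) = C(2,0) × 0.5069^2 × 0.4931^0 = 1 × 0.25694761 × 1.0000 = 0.256948
Relative intensity = 0.256948 / 0.499905 × 100 = 51.40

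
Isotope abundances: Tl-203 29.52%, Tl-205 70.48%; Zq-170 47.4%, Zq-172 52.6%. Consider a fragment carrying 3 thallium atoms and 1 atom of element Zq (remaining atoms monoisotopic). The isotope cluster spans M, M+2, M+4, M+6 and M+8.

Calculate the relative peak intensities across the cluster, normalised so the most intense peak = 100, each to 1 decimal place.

3.1 : 25.4 : 76.9 : 100.0 : 46.3

Thallium pattern (n=3): 0.02572463 : 0.18425524 : 0.43991564 : 0.35010449
Element Zq pattern (n=1): 0.4740 : 0.5260
Convolve the two distributions (both contribute in 2-u steps):
  M: 0.02572463×0.4740 = 0.012193
  M+2: 0.02572463×0.5260 + 0.18425524×0.4740 = 0.100868
  M+4: 0.18425524×0.5260 + 0.43991564×0.4740 = 0.305438
  M+6: 0.43991564×0.5260 + 0.35010449×0.4740 = 0.397345
  M+8: 0.35010449×0.5260 = 0.184155
Scale to base peak (0.397345) = 100: 3.1 : 25.4 : 76.9 : 100.0 : 46.3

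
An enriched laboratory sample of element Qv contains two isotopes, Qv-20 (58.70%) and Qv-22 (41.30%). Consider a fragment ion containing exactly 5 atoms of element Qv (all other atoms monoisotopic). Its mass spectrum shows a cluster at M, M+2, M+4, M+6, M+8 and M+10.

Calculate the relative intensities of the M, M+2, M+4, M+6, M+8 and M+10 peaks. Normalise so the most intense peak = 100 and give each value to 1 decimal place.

Expanding (0.5870 + 0.4130)^5:
P(M) = 0.5870^5 = 0.069693
P(M+2) = 5 × 0.5870^4 × 0.4130^1 = 0.245173
P(M+4) = 10 × 0.5870^3 × 0.4130^2 = 0.344996
P(M+6) = 10 × 0.5870^2 × 0.4130^3 = 0.242732
P(M+8) = 5 × 0.5870^1 × 0.4130^4 = 0.085390
P(M+10) = 0.4130^5 = 0.012016
The M+4 peak is largest (0.344996); scaling to 100 gives 20.2 : 71.1 : 100.0 : 70.4 : 24.8 : 3.5.

20.2 : 71.1 : 100.0 : 70.4 : 24.8 : 3.5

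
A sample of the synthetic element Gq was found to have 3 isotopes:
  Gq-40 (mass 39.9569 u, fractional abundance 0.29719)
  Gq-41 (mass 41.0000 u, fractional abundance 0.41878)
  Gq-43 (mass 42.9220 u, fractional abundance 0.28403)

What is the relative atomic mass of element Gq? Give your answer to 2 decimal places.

Ar = Σ fᵢ·mᵢ = 0.29719 × 39.9569 + 0.41878 × 41.0000 + 0.28403 × 42.9220
= 11.87479 + 17.16998 + 12.19114 = 41.23591 u

41.24 u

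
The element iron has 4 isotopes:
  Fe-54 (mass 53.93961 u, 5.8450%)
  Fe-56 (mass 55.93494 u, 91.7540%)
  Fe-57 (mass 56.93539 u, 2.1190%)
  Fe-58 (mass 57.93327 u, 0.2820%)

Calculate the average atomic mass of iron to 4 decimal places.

The abundance-weighted mean is 0.058450 × 53.93961 + 0.917540 × 55.93494 + 0.021190 × 56.93539 + 0.002820 × 57.93327
= 3.152770 + 51.322545 + 1.206461 + 0.163372 = 55.845148 u

55.8451 u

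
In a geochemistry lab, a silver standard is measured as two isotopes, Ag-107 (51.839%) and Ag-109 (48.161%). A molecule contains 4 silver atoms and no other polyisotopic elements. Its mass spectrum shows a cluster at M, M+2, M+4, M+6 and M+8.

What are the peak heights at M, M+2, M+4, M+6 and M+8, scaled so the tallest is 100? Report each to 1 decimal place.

19.3 : 71.8 : 100.0 : 61.9 : 14.4

Each Ag atom is independently Ag-107 (p = 0.51839) or Ag-109 (q = 0.48161); the cluster is the binomial expansion (p + q)^4.
P(M) = 0.51839^4 = 0.072215
P(M+2) = 4 × 0.51839^3 × 0.48161^1 = 0.268365
P(M+4) = 6 × 0.51839^2 × 0.48161^2 = 0.373986
P(M+6) = 4 × 0.51839^1 × 0.48161^3 = 0.231634
P(M+8) = 0.48161^4 = 0.053800
The M+4 peak is largest (0.373986); scaling to 100 gives 19.3 : 71.8 : 100.0 : 61.9 : 14.4.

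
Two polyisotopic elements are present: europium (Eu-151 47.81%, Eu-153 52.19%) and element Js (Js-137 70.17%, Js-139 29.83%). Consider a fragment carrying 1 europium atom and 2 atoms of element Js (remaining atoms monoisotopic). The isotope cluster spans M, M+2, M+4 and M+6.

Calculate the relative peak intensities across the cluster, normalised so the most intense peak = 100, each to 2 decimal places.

Europium pattern (n=1): 0.4781 : 0.5219
Element Js pattern (n=2): 0.49238289 : 0.41863422 : 0.08898289
Convolve the two distributions (both contribute in 2-u steps):
  M: 0.4781×0.49238289 = 0.235408
  M+2: 0.4781×0.41863422 + 0.5219×0.49238289 = 0.457124
  M+4: 0.4781×0.08898289 + 0.5219×0.41863422 = 0.261028
  M+6: 0.5219×0.08898289 = 0.046440
Scale to base peak (0.457124) = 100: 51.50 : 100.00 : 57.10 : 10.16

51.50 : 100.00 : 57.10 : 10.16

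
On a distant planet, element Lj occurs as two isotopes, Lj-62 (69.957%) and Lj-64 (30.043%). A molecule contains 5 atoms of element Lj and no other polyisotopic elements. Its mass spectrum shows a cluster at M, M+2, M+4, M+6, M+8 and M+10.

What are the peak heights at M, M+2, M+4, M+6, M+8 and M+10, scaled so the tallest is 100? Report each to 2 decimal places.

46.57 : 100.00 : 85.89 : 36.89 : 7.92 : 0.68

Expanding (0.69957 + 0.30043)^5:
P(M) = 0.69957^5 = 0.167554
P(M+2) = 5 × 0.69957^4 × 0.30043^1 = 0.359781
P(M+4) = 10 × 0.69957^3 × 0.30043^2 = 0.309015
P(M+6) = 10 × 0.69957^2 × 0.30043^3 = 0.132707
P(M+8) = 5 × 0.69957^1 × 0.30043^4 = 0.028495
P(M+10) = 0.30043^5 = 0.002447
The M+2 peak is largest (0.359781); scaling to 100 gives 46.57 : 100.00 : 85.89 : 36.89 : 7.92 : 0.68.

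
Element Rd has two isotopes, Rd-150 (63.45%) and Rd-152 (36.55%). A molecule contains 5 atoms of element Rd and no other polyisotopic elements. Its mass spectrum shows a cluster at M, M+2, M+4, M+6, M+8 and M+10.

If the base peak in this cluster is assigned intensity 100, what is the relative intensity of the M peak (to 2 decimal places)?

30.14

Term probabilities: M 0.1028, M+2 0.2962, M+4 0.3412, M+6 0.1966, M+8 0.0566, M+10 0.0065. Base peak = M+4.
P(M+4) = C(5,2) × 0.6345^3 × 0.3655^2 = 10 × 0.25544351 × 0.13359025 = 0.341248 (base)
P(M) = C(5,0) × 0.6345^5 × 0.3655^0 = 1 × 0.10283907 × 1.0000 = 0.102839
Relative intensity = 0.102839 / 0.341248 × 100 = 30.14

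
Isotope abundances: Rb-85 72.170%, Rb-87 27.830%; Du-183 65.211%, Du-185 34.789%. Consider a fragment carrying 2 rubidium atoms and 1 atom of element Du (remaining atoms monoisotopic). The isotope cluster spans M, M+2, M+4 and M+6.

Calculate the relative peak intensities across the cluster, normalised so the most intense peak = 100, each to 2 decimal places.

76.64 : 100.00 : 42.93 : 6.08

Rubidium pattern (n=2): 0.52085089 : 0.40169822 : 0.07745089
Element Du pattern (n=1): 0.65211 : 0.34789
Convolve the two distributions (both contribute in 2-u steps):
  M: 0.52085089×0.65211 = 0.339652
  M+2: 0.52085089×0.34789 + 0.40169822×0.65211 = 0.443150
  M+4: 0.40169822×0.34789 + 0.07745089×0.65211 = 0.190253
  M+6: 0.07745089×0.34789 = 0.026944
Scale to base peak (0.443150) = 100: 76.64 : 100.00 : 42.93 : 6.08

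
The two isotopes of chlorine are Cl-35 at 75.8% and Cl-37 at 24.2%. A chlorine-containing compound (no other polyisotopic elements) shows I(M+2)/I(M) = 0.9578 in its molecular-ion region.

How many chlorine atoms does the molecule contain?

With n Cl atoms, P(M+2)/P(M) = C(n,1)·p^(n−1)q / p^n = n·q/p = n · 0.242/0.758.
n = 0.9578 × 0.758/0.242 = 3.00 ≈ 3

3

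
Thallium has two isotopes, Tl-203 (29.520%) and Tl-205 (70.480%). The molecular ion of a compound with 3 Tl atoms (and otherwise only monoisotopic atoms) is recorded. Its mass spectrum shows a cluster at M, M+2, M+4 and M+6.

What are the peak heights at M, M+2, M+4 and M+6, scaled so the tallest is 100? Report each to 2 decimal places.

Expanding (0.29520 + 0.70480)^3:
P(M) = 0.29520^3 = 0.025725
P(M+2) = 3 × 0.29520^2 × 0.70480^1 = 0.184255
P(M+4) = 3 × 0.29520^1 × 0.70480^2 = 0.439916
P(M+6) = 0.70480^3 = 0.350104
The M+4 peak is largest (0.439916); scaling to 100 gives 5.85 : 41.88 : 100.00 : 79.58.

5.85 : 41.88 : 100.00 : 79.58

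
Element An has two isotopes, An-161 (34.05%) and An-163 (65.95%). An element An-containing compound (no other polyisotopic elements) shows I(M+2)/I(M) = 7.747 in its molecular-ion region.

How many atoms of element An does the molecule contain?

4

The M+2/M ratio from n An atoms is n · q/p = n · 0.6595/0.3405.
n = 7.747 × 0.3405/0.6595 = 4.00 ≈ 4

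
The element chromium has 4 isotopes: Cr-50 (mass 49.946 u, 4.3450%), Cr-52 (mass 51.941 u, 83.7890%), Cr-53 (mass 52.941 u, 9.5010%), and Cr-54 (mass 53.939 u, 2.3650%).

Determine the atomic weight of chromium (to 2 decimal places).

Weight each isotope mass by its fractional abundance: 0.043450 × 49.946 + 0.837890 × 51.941 + 0.095010 × 52.941 + 0.023650 × 53.939
= 2.1702 + 43.5208 + 5.0299 + 1.2757 = 51.9966 u

52.00 u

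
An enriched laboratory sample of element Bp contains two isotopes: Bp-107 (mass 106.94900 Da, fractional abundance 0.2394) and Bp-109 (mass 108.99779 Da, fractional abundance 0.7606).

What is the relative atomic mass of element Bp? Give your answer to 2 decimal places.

The abundance-weighted mean is 0.2394 × 106.94900 + 0.7606 × 108.99779
= 25.603591 + 82.903719 = 108.507310 Da

108.51 Da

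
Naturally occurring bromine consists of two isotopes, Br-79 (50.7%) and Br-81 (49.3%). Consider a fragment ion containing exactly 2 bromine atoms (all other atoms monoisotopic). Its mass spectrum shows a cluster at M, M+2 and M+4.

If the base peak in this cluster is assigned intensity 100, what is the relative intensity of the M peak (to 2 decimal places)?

51.42

Binomial terms of (0.507 + 0.493)^2: M 0.2570, M+2 0.4999, M+4 0.2430 → M+2 is the base peak.
P(M+2) = C(2,1) × 0.507^1 × 0.493^1 = 2 × 0.5070 × 0.4930 = 0.499902 (base)
P(M) = C(2,0) × 0.507^2 × 0.493^0 = 1 × 0.257049 × 1.0000 = 0.257049
Relative intensity = 0.257049 / 0.499902 × 100 = 51.42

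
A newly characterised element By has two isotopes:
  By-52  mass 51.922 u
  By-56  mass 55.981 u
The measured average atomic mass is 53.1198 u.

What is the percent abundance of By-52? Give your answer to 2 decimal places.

With x = fraction of By-52 (so By-56 is 1 − x):
51.922·x + 55.981·(1 − x) = 53.1198
(51.922 − 55.981)·x = 53.1198 − 55.981
x = -2.8612 / -4.059 = 0.70490 → 70.49% By-52, 29.51% By-56.

70.49%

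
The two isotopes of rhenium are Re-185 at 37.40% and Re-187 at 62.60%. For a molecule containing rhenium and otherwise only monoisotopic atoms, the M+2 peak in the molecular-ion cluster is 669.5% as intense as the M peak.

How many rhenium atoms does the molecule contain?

For n independent Re atoms, I(M+2)/I(M) = n · (abundance Re-187) / (abundance Re-185) = n · 0.6260/0.3740.
n = 6.695 × 0.3740/0.6260 = 4.00 ≈ 4

4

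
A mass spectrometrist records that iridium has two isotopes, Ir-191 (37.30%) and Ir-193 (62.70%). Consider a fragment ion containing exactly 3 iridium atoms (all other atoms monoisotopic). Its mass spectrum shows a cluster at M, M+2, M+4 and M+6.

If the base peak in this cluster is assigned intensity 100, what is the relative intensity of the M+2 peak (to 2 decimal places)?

59.49

Term probabilities: M 0.0519, M+2 0.2617, M+4 0.4399, M+6 0.2465. Base peak = M+4.
P(M+4) = C(3,2) × 0.3730^1 × 0.6270^2 = 3 × 0.3730 × 0.393129 = 0.439911 (base)
P(M+2) = C(3,1) × 0.3730^2 × 0.6270^1 = 3 × 0.139129 × 0.6270 = 0.261702
Relative intensity = 0.261702 / 0.439911 × 100 = 59.49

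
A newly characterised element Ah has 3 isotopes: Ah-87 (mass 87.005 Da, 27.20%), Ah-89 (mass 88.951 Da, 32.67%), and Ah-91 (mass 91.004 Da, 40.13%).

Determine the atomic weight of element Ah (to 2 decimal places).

Weight each isotope mass by its fractional abundance: 0.2720 × 87.005 + 0.3267 × 88.951 + 0.4013 × 91.004
= 23.6654 + 29.0603 + 36.5199 = 89.2456 Da

89.25 Da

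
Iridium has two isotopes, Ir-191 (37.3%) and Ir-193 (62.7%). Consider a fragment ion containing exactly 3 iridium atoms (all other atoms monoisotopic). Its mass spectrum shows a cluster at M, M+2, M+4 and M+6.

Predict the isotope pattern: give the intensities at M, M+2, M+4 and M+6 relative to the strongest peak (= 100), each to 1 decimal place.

11.8 : 59.5 : 100.0 : 56.0

Each Ir atom is independently Ir-191 (p = 0.373) or Ir-193 (q = 0.627); the cluster is the binomial expansion (p + q)^3.
P(M) = 0.373^3 = 0.051895
P(M+2) = 3 × 0.373^2 × 0.627^1 = 0.261702
P(M+4) = 3 × 0.373^1 × 0.627^2 = 0.439911
P(M+6) = 0.627^3 = 0.246492
The M+4 peak is largest (0.439911); scaling to 100 gives 11.8 : 59.5 : 100.0 : 56.0.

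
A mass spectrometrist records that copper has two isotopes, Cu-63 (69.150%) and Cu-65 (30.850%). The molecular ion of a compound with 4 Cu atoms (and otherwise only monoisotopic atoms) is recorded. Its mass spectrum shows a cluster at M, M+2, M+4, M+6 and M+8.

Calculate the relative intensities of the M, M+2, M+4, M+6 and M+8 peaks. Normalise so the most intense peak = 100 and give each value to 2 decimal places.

The 4 Cu atoms are independent, so intensities follow the terms of (0.69150 + 0.30850)^4.
P(M) = 0.69150^4 = 0.228649
P(M+2) = 4 × 0.69150^3 × 0.30850^1 = 0.408030
P(M+4) = 6 × 0.69150^2 × 0.30850^2 = 0.273052
P(M+6) = 4 × 0.69150^1 × 0.30850^3 = 0.081212
P(M+8) = 0.30850^4 = 0.009058
The M+2 peak is largest (0.408030); scaling to 100 gives 56.04 : 100.00 : 66.92 : 19.90 : 2.22.

56.04 : 100.00 : 66.92 : 19.90 : 2.22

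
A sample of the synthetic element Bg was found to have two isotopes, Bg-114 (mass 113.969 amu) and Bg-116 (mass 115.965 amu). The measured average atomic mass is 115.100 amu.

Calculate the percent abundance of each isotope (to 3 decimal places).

With x = fraction of Bg-114 (so Bg-116 is 1 − x):
113.969·x + 115.965·(1 − x) = 115.100
(113.969 − 115.965)·x = 115.100 − 115.965
x = -0.865 / -1.996 = 0.43337 → 43.337% Bg-114, 56.663% Bg-116.

Bg-114: 43.337%, Bg-116: 56.663%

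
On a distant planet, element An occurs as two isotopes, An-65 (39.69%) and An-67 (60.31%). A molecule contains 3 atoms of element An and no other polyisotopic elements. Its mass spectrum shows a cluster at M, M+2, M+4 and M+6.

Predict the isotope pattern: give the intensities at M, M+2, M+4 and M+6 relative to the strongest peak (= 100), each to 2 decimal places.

14.44 : 65.81 : 100.00 : 50.65

Expanding (0.3969 + 0.6031)^3:
P(M) = 0.3969^3 = 0.062524
P(M+2) = 3 × 0.3969^2 × 0.6031^1 = 0.285018
P(M+4) = 3 × 0.3969^1 × 0.6031^2 = 0.433093
P(M+6) = 0.6031^3 = 0.219365
The M+4 peak is largest (0.433093); scaling to 100 gives 14.44 : 65.81 : 100.00 : 50.65.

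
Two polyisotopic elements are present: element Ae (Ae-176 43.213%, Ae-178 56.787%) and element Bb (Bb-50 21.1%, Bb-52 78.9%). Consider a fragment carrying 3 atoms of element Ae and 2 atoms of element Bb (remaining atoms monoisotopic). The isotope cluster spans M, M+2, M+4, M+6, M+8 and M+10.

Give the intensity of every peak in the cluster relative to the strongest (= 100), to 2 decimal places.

1.04 : 11.88 : 50.60 : 100.00 : 93.00 : 33.01

Element Ae pattern (n=3): 0.08069437 : 0.31812589 : 0.4180551 : 0.18312464
Element Bb pattern (n=2): 0.044521 : 0.332958 : 0.622521
Convolve the two distributions (both contribute in 2-u steps):
  M: 0.08069437×0.044521 = 0.003593
  M+2: 0.08069437×0.332958 + 0.31812589×0.044521 = 0.041031
  M+4: 0.08069437×0.622521 + 0.31812589×0.332958 + 0.4180551×0.044521 = 0.174769
  M+6: 0.31812589×0.622521 + 0.4180551×0.332958 + 0.18312464×0.044521 = 0.345388
  M+8: 0.4180551×0.622521 + 0.18312464×0.332958 = 0.321221
  M+10: 0.18312464×0.622521 = 0.113999
Scale to base peak (0.345388) = 100: 1.04 : 11.88 : 50.60 : 100.00 : 93.00 : 33.01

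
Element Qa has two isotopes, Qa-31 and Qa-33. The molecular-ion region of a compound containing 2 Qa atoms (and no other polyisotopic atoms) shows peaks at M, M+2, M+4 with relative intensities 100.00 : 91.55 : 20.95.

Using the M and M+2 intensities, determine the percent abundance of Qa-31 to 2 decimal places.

If p is the fraction of Qa that is Qa-31, then I(M+2)/I(M) = [C(2,1)·p^1·(1−p)] / p^2 = 2·(1−p)/p = 91.55/100.00 = 0.9155
(1−p)/p = 0.9155/2 = 0.4577  ⇒  p = 1/(1 + 0.4577) = 0.6860
Qa-31: 68.60%, Qa-33: 31.40%.

68.60%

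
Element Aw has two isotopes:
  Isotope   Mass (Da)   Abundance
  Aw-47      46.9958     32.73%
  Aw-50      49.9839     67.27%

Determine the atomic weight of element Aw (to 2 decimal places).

49.01 Da

Weight each isotope mass by its fractional abundance: 0.3273 × 46.9958 + 0.6727 × 49.9839
= 15.38173 + 33.62417 = 49.00590 Da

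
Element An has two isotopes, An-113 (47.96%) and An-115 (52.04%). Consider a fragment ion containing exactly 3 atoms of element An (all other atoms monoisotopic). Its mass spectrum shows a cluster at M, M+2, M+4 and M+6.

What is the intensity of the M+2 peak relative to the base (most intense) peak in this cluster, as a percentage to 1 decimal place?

Term probabilities: M 0.1103, M+2 0.3591, M+4 0.3897, M+6 0.1409. Base peak = M+4.
P(M+4) = C(3,2) × 0.4796^1 × 0.5204^2 = 3 × 0.4796 × 0.27081616 = 0.389650 (base)
P(M+2) = C(3,1) × 0.4796^2 × 0.5204^1 = 3 × 0.23001616 × 0.5204 = 0.359101
Relative intensity = 0.359101 / 0.389650 × 100 = 92.2

92.2%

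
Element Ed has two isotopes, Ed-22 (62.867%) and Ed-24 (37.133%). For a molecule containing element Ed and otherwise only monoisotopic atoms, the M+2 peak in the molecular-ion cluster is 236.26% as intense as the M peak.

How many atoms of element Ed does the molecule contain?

With n Ed atoms, P(M+2)/P(M) = C(n,1)·p^(n−1)q / p^n = n·q/p = n · 0.37133/0.62867.
n = 2.3626 × 0.62867/0.37133 = 4.00 ≈ 4

4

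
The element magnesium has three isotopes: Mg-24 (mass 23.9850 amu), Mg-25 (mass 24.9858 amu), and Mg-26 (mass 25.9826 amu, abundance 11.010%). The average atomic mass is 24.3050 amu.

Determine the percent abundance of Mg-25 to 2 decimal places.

10.00%

Let x and y be the fractions of Mg-24 and Mg-25. Then x + y = 1 − 0.11010 = 0.88990 and 23.9850x + 24.9858y = 24.3050 − 0.11010×25.9826 = 21.44431574.
Substituting: 23.9850x + 24.9858(0.88990 − x) = 21.44431574
(23.9850 − 24.9858)x = -0.79054768  ⇒  x = 0.78992, y = 0.09998
Mg-24: 78.99%, Mg-25: 10.00%.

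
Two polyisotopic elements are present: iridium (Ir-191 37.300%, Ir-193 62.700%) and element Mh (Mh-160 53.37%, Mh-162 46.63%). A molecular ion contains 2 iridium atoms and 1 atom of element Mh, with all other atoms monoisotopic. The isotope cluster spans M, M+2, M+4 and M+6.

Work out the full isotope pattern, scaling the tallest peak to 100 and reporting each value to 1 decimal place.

17.4 : 73.5 : 100.0 : 42.8

Iridium pattern (n=2): 0.139129 : 0.467742 : 0.393129
Element Mh pattern (n=1): 0.5337 : 0.4663
Convolve the two distributions (both contribute in 2-u steps):
  M: 0.139129×0.5337 = 0.074253
  M+2: 0.139129×0.4663 + 0.467742×0.5337 = 0.314510
  M+4: 0.467742×0.4663 + 0.393129×0.5337 = 0.427921
  M+6: 0.393129×0.4663 = 0.183316
Scale to base peak (0.427921) = 100: 17.4 : 73.5 : 100.0 : 42.8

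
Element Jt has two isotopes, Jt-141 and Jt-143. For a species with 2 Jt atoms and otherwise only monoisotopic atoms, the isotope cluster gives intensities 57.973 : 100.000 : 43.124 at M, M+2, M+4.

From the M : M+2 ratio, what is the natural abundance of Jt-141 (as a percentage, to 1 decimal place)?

53.7%

Let p = fractional abundance of Jt-141. I(M+2)/I(M) = [C(2,1)·p^1·(1−p)] / p^2 = 2·(1−p)/p = 100.000/57.973 = 1.7249
(1−p)/p = 1.7249/2 = 0.8625  ⇒  p = 1/(1 + 0.8625) = 0.5369
Jt-141: 53.7%, Jt-143: 46.3%.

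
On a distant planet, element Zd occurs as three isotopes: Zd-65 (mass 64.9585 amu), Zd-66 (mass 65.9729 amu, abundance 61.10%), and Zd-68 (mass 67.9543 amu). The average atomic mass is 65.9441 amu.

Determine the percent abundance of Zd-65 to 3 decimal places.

The remaining 38.90% is split between Zd-65 (fraction x) and Zd-68 (fraction 0.3890 − x).
Substituting: 64.9585x + 67.9543(0.3890 − x) = 25.6346581
(64.9585 − 67.9543)x = -0.7995646  ⇒  x = 0.26690, y = 0.12210
Zd-65: 26.690%, Zd-68: 12.210%.

26.690%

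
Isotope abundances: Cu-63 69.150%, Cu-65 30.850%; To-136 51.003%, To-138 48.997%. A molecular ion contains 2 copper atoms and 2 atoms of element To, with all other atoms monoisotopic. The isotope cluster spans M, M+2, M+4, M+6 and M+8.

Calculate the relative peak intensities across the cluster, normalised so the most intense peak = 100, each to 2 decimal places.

Copper pattern (n=2): 0.47817225 : 0.4266555 : 0.09517225
Element To pattern (n=2): 0.2601306 : 0.4997988 : 0.2400706
Convolve the two distributions (both contribute in 2-u steps):
  M: 0.47817225×0.2601306 = 0.124387
  M+2: 0.47817225×0.4997988 + 0.4266555×0.2601306 = 0.349976
  M+4: 0.47817225×0.2400706 + 0.4266555×0.4997988 + 0.09517225×0.2601306 = 0.352794
  M+6: 0.4266555×0.2400706 + 0.09517225×0.4997988 = 0.149994
  M+8: 0.09517225×0.2400706 = 0.022848
Scale to base peak (0.352794) = 100: 35.26 : 99.20 : 100.00 : 42.52 : 6.48

35.26 : 99.20 : 100.00 : 42.52 : 6.48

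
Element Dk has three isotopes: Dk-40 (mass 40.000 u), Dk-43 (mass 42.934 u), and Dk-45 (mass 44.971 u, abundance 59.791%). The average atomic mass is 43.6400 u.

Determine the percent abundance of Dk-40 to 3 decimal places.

17.449%

Let x and y be the fractions of Dk-40 and Dk-43. Then x + y = 1 − 0.59791 = 0.40209 and 40.000x + 42.934y = 43.6400 − 0.59791×44.971 = 16.75138939.
Substituting: 40.000x + 42.934(0.40209 − x) = 16.75138939
(40.000 − 42.934)x = -0.51194267  ⇒  x = 0.17449, y = 0.22760
Dk-40: 17.449%, Dk-43: 22.760%.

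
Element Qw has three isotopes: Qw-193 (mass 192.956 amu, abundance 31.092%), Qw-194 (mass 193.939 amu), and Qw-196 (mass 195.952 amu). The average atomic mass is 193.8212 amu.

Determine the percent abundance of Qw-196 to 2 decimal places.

Let x and y be the fractions of Qw-194 and Qw-196. Then x + y = 1 − 0.31092 = 0.68908 and 193.939x + 195.952y = 193.8212 − 0.31092×192.956 = 133.82732048.
Substituting: 193.939x + 195.952(0.68908 − x) = 133.82732048
(193.939 − 195.952)x = -1.19928368  ⇒  x = 0.59577, y = 0.09331
Qw-194: 59.58%, Qw-196: 9.33%.

9.33%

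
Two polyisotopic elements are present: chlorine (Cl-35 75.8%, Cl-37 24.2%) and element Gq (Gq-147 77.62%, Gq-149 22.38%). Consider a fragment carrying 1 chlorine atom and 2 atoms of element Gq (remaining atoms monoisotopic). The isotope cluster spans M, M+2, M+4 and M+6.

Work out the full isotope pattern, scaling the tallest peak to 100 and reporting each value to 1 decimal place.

Chlorine pattern (n=1): 0.7580 : 0.2420
Element Gq pattern (n=2): 0.60248644 : 0.34742712 : 0.05008644
Convolve the two distributions (both contribute in 2-u steps):
  M: 0.7580×0.60248644 = 0.456685
  M+2: 0.7580×0.34742712 + 0.2420×0.60248644 = 0.409151
  M+4: 0.7580×0.05008644 + 0.2420×0.34742712 = 0.122043
  M+6: 0.2420×0.05008644 = 0.012121
Scale to base peak (0.456685) = 100: 100.0 : 89.6 : 26.7 : 2.7

100.0 : 89.6 : 26.7 : 2.7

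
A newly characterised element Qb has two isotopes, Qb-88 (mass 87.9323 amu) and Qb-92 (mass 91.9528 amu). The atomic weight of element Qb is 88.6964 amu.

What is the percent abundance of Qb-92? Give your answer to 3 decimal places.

19.005%

Let x be the fractional abundance of Qb-88; then Qb-92 has abundance 1 − x.
87.9323·x + 91.9528·(1 − x) = 88.6964
(87.9323 − 91.9528)·x = 88.6964 − 91.9528
x = -3.2564 / -4.0205 = 0.80995 → 80.995% Qb-88, 19.005% Qb-92.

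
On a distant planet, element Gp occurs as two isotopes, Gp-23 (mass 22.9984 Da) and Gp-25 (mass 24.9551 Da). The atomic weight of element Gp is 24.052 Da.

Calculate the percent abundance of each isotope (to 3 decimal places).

Gp-23: 46.154%, Gp-25: 53.846%

Writing the weighted mean with unknown fraction x of Gp-23:
22.9984·x + 24.9551·(1 − x) = 24.052
(22.9984 − 24.9551)·x = 24.052 − 24.9551
x = -0.9031 / -1.9567 = 0.46154 → 46.154% Gp-23, 53.846% Gp-25.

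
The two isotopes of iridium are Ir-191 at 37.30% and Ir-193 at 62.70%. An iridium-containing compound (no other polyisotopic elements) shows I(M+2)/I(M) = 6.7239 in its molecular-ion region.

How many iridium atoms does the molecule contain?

4

With n Ir atoms, P(M+2)/P(M) = C(n,1)·p^(n−1)q / p^n = n·q/p = n · 0.6270/0.3730.
n = 6.7239 × 0.3730/0.6270 = 4.00 ≈ 4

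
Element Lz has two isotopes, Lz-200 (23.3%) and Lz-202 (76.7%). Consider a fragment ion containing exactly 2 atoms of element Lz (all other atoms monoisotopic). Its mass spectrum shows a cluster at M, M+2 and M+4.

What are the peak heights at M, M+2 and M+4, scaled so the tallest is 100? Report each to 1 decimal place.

9.2 : 60.8 : 100.0

The 2 Lz atoms are independent, so intensities follow the terms of (0.233 + 0.767)^2.
P(M) = 0.233^2 = 0.054289
P(M+2) = 2 × 0.233^1 × 0.767^1 = 0.357422
P(M+4) = 0.767^2 = 0.588289
The M+4 peak is largest (0.588289); scaling to 100 gives 9.2 : 60.8 : 100.0.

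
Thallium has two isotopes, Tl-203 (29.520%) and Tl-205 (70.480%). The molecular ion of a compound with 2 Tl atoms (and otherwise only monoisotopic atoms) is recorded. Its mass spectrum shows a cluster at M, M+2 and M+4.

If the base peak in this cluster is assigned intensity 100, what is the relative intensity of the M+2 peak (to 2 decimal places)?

83.77

Binomial terms of (0.29520 + 0.70480)^2: M 0.0871, M+2 0.4161, M+4 0.4967 → M+4 is the base peak.
P(M+4) = C(2,2) × 0.29520^0 × 0.70480^2 = 1 × 1.0000 × 0.49674304 = 0.496743 (base)
P(M+2) = C(2,1) × 0.29520^1 × 0.70480^1 = 2 × 0.2952 × 0.7048 = 0.416114
Relative intensity = 0.416114 / 0.496743 × 100 = 83.77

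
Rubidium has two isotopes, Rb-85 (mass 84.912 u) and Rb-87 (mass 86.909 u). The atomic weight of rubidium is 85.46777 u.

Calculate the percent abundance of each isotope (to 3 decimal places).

Rb-85: 72.170%, Rb-87: 27.830%

With x = fraction of Rb-85 (so Rb-87 is 1 − x):
84.912·x + 86.909·(1 − x) = 85.46777
(84.912 − 86.909)·x = 85.46777 − 86.909
x = -1.44123 / -1.997 = 0.72170 → 72.170% Rb-85, 27.830% Rb-87.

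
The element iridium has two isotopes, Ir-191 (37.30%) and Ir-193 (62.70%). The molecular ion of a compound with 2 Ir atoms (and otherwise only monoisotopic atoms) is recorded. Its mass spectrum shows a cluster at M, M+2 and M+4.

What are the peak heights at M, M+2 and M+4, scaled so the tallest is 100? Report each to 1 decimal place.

29.7 : 100.0 : 84.0

The 2 Ir atoms are independent, so intensities follow the terms of (0.3730 + 0.6270)^2.
P(M) = 0.3730^2 = 0.139129
P(M+2) = 2 × 0.3730^1 × 0.6270^1 = 0.467742
P(M+4) = 0.6270^2 = 0.393129
The M+2 peak is largest (0.467742); scaling to 100 gives 29.7 : 100.0 : 84.0.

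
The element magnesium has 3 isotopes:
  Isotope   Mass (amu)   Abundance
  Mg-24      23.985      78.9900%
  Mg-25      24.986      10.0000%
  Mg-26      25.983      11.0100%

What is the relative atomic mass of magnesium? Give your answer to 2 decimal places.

Average mass = Σ (abundance × isotope mass) = 0.789900 × 23.985 + 0.100000 × 24.986 + 0.110100 × 25.983
= 18.9458 + 2.4986 + 2.8607 = 24.3051 amu

24.31 amu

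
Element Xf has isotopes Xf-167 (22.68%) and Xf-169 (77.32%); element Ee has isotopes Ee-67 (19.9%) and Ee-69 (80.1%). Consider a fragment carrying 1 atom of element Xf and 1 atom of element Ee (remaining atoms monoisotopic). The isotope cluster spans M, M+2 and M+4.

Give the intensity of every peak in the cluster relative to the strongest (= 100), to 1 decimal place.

Element Xf pattern (n=1): 0.2268 : 0.7732
Element Ee pattern (n=1): 0.1990 : 0.8010
Convolve the two distributions (both contribute in 2-u steps):
  M: 0.2268×0.1990 = 0.045133
  M+2: 0.2268×0.8010 + 0.7732×0.1990 = 0.335534
  M+4: 0.7732×0.8010 = 0.619333
Scale to base peak (0.619333) = 100: 7.3 : 54.2 : 100.0

7.3 : 54.2 : 100.0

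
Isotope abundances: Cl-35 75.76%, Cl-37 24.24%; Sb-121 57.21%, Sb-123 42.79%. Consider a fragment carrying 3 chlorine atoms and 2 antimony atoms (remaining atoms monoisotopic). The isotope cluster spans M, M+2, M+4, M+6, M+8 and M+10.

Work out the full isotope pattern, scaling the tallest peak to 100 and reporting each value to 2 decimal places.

40.72 : 100.00 : 93.76 : 41.91 : 8.99 : 0.75

Chlorine pattern (n=3): 0.4348304 : 0.41738208 : 0.13354464 : 0.01424288
Antimony pattern (n=2): 0.32729841 : 0.48960318 : 0.18309841
Convolve the two distributions (both contribute in 2-u steps):
  M: 0.4348304×0.32729841 = 0.142319
  M+2: 0.4348304×0.48960318 + 0.41738208×0.32729841 = 0.349503
  M+4: 0.4348304×0.18309841 + 0.41738208×0.48960318 + 0.13354464×0.32729841 = 0.327677
  M+6: 0.41738208×0.18309841 + 0.13354464×0.48960318 + 0.01424288×0.32729841 = 0.146468
  M+8: 0.13354464×0.18309841 + 0.01424288×0.48960318 = 0.031425
  M+10: 0.01424288×0.18309841 = 0.002608
Scale to base peak (0.349503) = 100: 40.72 : 100.00 : 93.76 : 41.91 : 8.99 : 0.75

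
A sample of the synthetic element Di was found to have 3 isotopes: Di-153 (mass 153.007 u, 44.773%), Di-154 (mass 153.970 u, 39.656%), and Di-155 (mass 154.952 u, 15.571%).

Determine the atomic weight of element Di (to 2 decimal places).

The abundance-weighted mean is 0.44773 × 153.007 + 0.39656 × 153.970 + 0.15571 × 154.952
= 68.5058 + 61.0583 + 24.1276 = 153.6917 u

153.69 u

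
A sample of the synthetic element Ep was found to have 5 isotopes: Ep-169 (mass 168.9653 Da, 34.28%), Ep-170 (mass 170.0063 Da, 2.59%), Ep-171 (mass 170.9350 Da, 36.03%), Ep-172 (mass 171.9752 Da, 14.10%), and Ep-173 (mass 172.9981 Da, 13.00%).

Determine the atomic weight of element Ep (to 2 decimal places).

Average mass = Σ (abundance × isotope mass) = 0.3428 × 168.9653 + 0.0259 × 170.0063 + 0.3603 × 170.9350 + 0.1410 × 171.9752 + 0.1300 × 172.9981
= 57.92130 + 4.40316 + 61.58788 + 24.24850 + 22.48975 = 170.65059 Da

170.65 Da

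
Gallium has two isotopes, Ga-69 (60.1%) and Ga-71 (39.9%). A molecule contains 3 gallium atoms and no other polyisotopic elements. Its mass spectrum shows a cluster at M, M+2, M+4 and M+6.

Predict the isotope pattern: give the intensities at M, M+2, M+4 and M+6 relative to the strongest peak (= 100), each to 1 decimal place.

The 3 Ga atoms are independent, so intensities follow the terms of (0.601 + 0.399)^3.
P(M) = 0.601^3 = 0.217082
P(M+2) = 3 × 0.601^2 × 0.399^1 = 0.432358
P(M+4) = 3 × 0.601^1 × 0.399^2 = 0.287039
P(M+6) = 0.399^3 = 0.063521
The M+2 peak is largest (0.432358); scaling to 100 gives 50.2 : 100.0 : 66.4 : 14.7.

50.2 : 100.0 : 66.4 : 14.7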